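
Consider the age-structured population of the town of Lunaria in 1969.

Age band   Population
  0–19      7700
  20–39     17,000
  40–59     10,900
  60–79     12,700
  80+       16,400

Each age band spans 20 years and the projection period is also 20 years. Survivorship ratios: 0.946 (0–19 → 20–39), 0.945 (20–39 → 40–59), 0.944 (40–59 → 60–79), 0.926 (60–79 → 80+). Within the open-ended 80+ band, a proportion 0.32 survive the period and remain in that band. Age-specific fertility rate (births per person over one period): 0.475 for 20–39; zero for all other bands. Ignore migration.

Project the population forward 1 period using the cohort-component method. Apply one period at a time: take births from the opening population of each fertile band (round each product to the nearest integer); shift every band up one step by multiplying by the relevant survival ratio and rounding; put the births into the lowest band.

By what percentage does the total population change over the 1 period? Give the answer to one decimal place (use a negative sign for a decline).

— Period 1 —
Births: 17000 × 0.475 = 8075
20–39: 7700 × 0.946 = 7284
40–59: 17000 × 0.945 = 16065
60–79: 10900 × 0.944 = 10290
80+: 12700 × 0.926 + 16400 × 0.32 = 11760 + 5248 = 17008
→ [8075, 7284, 16065, 10290, 17008]
Total: 64700 → 58722; change = -5978; percentage change = -9.2%

-9.2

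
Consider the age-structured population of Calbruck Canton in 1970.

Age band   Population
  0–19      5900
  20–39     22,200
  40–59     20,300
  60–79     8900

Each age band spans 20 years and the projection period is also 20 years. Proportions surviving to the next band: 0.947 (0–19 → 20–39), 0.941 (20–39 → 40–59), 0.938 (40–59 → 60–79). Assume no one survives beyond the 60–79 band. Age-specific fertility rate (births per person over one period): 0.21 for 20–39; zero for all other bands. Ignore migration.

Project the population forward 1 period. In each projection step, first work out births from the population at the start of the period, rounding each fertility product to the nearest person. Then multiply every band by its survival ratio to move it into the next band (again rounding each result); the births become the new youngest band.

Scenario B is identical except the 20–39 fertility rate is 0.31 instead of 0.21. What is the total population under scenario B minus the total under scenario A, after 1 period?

2220

Call the groups 1 to 4, youngest first.
Period 1.
Births: 22200 × 0.21 = 4662
Group 2: 5900 × 0.947 = 5587
Group 3: 22200 × 0.941 = 20890
Group 4: 20300 × 0.938 = 19041
Population now: 0–19=4662, 20–39=5587, 40–59=20890, 60–79=19041
Scenario A total after 1 period: 50180
Scenario B projection —
Period 1.
Births: 22200 × 0.31 = 6882
Group 2: 5900 × 0.947 = 5587
Group 3: 22200 × 0.941 = 20890
Group 4: 20300 × 0.938 = 19041
Population now: 0–19=6882, 20–39=5587, 40–59=20890, 60–79=19041
Scenario B total after 1 period: 52400
Difference B − A = 52400 − 50180 = 2220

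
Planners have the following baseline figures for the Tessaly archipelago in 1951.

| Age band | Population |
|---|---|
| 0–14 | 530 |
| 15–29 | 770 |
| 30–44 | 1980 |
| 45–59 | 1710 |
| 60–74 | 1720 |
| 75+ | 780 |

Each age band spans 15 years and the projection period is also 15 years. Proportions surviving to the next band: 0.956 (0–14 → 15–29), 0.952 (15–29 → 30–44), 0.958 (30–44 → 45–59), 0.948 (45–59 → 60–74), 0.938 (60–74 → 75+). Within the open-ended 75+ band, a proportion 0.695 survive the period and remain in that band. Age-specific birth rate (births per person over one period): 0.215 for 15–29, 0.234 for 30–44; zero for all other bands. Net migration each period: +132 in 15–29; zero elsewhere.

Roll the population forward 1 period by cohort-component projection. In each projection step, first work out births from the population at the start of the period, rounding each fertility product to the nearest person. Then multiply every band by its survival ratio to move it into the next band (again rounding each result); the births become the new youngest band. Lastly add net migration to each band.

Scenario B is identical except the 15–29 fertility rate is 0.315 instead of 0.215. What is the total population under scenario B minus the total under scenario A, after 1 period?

(Bands numbered youngest = 1 to oldest = 6.)
— Period 1 —
Births: 770 × 0.215 = 166, 1980 × 0.234 = 463 → 629
Band 2: 530 × 0.956 = 507
Band 3: 770 × 0.952 = 733
Band 4: 1980 × 0.958 = 1897
Band 5: 1710 × 0.948 = 1621
Band 6: 1720 × 0.938 + 780 × 0.695 = 1613 + 542 = 2155
Net migration: Band 2 + 132 → 639
Giving 629 / 639 / 733 / 1897 / 1621 / 2155.
Scenario A total after 1 period: 7674
Scenario B projection —
— Period 1 —
Births: 770 × 0.315 = 243, 1980 × 0.234 = 463 → 706
Band 2: 530 × 0.956 = 507
Band 3: 770 × 0.952 = 733
Band 4: 1980 × 0.958 = 1897
Band 5: 1710 × 0.948 = 1621
Band 6: 1720 × 0.938 + 780 × 0.695 = 1613 + 542 = 2155
Net migration: Band 2 + 132 → 639
Giving 706 / 639 / 733 / 1897 / 1621 / 2155.
Scenario B total after 1 period: 7751
Difference B − A = 7751 − 7674 = 77

77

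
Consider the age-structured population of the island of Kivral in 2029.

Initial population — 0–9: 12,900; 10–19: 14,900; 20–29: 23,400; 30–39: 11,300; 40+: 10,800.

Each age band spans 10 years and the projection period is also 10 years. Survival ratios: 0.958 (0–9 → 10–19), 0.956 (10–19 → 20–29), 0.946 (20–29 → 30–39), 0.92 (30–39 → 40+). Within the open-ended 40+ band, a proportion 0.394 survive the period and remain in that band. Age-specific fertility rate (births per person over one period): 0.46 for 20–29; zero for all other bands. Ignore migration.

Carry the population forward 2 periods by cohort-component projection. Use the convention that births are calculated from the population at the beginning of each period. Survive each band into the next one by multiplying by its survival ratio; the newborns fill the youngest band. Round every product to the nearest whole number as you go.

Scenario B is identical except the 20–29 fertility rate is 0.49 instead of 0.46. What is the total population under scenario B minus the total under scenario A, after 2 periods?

Call the bands 1 to 5, youngest first.
After projecting period 1:
Births: 23400 * 0.46 = 10764
Band 2: 12900 * 0.958 = 12358
Band 3: 14900 * 0.956 = 14244
Band 4: 23400 * 0.946 = 22136
Band 5: 11300 * 0.92 + 10800 * 0.394 = 10396 + 4255 = 14651
→ [10764, 12358, 14244, 22136, 14651]
After projecting period 2:
Births: 14244 * 0.46 = 6552
Band 2: 10764 * 0.958 = 10312
Band 3: 12358 * 0.956 = 11814
Band 4: 14244 * 0.946 = 13475
Band 5: 22136 * 0.92 + 14651 * 0.394 = 20365 + 5772 = 26137
→ [6552, 10312, 11814, 13475, 26137]
Scenario A total after 2 periods: 68290
Scenario B projection —
After projecting period 1:
Births: 23400 * 0.49 = 11466
Band 2: 12900 * 0.958 = 12358
Band 3: 14900 * 0.956 = 14244
Band 4: 23400 * 0.946 = 22136
Band 5: 11300 * 0.92 + 10800 * 0.394 = 10396 + 4255 = 14651
→ [11466, 12358, 14244, 22136, 14651]
After projecting period 2:
Births: 14244 * 0.49 = 6980
Band 2: 11466 * 0.958 = 10984
Band 3: 12358 * 0.956 = 11814
Band 4: 14244 * 0.946 = 13475
Band 5: 22136 * 0.92 + 14651 * 0.394 = 20365 + 5772 = 26137
→ [6980, 10984, 11814, 13475, 26137]
Scenario B total after 2 periods: 69390
Difference B − A = 69390 − 68290 = 1100

1100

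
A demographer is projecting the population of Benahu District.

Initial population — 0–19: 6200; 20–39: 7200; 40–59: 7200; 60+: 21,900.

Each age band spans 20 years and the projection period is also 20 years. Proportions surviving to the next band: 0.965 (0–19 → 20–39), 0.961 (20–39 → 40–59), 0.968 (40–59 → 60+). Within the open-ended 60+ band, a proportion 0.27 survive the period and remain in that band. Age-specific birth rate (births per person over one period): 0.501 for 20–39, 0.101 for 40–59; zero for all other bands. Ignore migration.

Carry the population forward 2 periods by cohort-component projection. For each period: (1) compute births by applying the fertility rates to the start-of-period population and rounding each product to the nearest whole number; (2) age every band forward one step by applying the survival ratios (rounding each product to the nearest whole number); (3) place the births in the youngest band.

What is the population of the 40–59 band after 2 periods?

5750

Call the bands 1 to 4, youngest first.
Period 1:
Births: 7200 * 0.501 = 3607  |  7200 * 0.101 = 727 ⇒ total 4334
Band 2: 6200 * 0.965 = 5983
Band 3: 7200 * 0.961 = 6919
Band 4: 7200 * 0.968 + 21900 * 0.27 = 6970 + 5913 = 12883
Giving 4334 / 5983 / 6919 / 12883.
Period 2:
Births: 5983 * 0.501 = 2997  |  6919 * 0.101 = 699 ⇒ total 3696
Band 2: 4334 * 0.965 = 4182
Band 3: 5983 * 0.961 = 5750
Band 4: 6919 * 0.968 + 12883 * 0.27 = 6698 + 3478 = 10176
Giving 3696 / 4182 / 5750 / 10176.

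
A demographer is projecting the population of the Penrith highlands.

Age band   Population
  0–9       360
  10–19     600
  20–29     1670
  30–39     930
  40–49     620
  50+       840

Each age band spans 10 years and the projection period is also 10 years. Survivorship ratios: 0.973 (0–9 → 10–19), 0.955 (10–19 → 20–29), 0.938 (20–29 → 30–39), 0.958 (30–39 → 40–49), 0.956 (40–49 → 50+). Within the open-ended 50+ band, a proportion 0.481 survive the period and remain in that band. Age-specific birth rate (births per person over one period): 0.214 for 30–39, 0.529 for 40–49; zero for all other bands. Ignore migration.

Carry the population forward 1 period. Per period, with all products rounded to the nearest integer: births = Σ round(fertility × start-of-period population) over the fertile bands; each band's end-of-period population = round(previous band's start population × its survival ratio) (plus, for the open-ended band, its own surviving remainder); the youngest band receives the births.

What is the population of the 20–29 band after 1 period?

Let band 1 be 0–9 through band 6 = 50+.
[period 1]
Births: 930 * 0.214 = 199 ; 620 * 0.529 = 328 ⇒ total 527
Band 2: 360 * 0.973 = 350
Band 3: 600 * 0.955 = 573
Band 4: 1670 * 0.938 = 1566
Band 5: 930 * 0.958 = 891
Band 6: 620 * 0.956 + 840 * 0.481 = 593 + 404 = 997
Giving 527 / 350 / 573 / 1566 / 891 / 997.

573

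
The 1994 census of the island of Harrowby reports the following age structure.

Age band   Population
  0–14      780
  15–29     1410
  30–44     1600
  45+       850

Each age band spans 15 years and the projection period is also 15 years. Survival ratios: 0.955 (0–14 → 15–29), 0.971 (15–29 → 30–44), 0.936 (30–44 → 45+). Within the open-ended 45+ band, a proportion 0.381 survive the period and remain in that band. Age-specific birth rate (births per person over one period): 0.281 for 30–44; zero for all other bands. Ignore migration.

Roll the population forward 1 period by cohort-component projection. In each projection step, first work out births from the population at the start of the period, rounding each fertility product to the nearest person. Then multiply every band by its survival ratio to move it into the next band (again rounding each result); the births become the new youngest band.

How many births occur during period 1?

450

Let group 1 be 0–14 through group 4 = 45+.
Period 1.
Births: 1600 * 0.281 = 450
Group 2: 780 * 0.955 = 745
Group 3: 1410 * 0.971 = 1369
Group 4: 1600 * 0.936 + 850 * 0.381 = 1498 + 324 = 1822
→ [450, 745, 1369, 1822]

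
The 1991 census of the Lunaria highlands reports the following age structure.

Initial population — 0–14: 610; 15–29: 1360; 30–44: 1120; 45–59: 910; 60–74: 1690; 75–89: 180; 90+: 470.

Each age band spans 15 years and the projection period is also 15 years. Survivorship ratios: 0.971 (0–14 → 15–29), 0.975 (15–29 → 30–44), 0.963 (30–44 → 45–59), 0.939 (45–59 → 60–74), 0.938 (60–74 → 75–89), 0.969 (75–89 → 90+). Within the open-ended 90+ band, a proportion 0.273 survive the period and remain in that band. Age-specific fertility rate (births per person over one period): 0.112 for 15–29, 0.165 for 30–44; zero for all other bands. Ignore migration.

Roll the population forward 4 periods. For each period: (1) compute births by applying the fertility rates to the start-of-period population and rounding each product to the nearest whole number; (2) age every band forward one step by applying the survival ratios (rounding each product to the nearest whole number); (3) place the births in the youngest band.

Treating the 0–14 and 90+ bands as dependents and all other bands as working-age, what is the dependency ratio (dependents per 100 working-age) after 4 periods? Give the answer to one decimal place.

After projecting period 1:
Births: 1360 × 0.112 = 152, 1120 × 0.165 = 185 — total 337
15–29: 610 × 0.971 = 592
30–44: 1360 × 0.975 = 1326
45–59: 1120 × 0.963 = 1079
60–74: 910 × 0.939 = 854
75–89: 1690 × 0.938 = 1585
90+: 180 × 0.969 + 470 × 0.273 = 174 + 128 = 302
→ [337, 592, 1326, 1079, 854, 1585, 302]
After projecting period 2:
Births: 592 × 0.112 = 66, 1326 × 0.165 = 219 — total 285
15–29: 337 × 0.971 = 327
30–44: 592 × 0.975 = 577
45–59: 1326 × 0.963 = 1277
60–74: 1079 × 0.939 = 1013
75–89: 854 × 0.938 = 801
90+: 1585 × 0.969 + 302 × 0.273 = 1536 + 82 = 1618
→ [285, 327, 577, 1277, 1013, 801, 1618]
After projecting period 3:
Births: 327 × 0.112 = 37, 577 × 0.165 = 95 — total 132
15–29: 285 × 0.971 = 277
30–44: 327 × 0.975 = 319
45–59: 577 × 0.963 = 556
60–74: 1277 × 0.939 = 1199
75–89: 1013 × 0.938 = 950
90+: 801 × 0.969 + 1618 × 0.273 = 776 + 442 = 1218
→ [132, 277, 319, 556, 1199, 950, 1218]
After projecting period 4:
Births: 277 × 0.112 = 31, 319 × 0.165 = 53 — total 84
15–29: 132 × 0.971 = 128
30–44: 277 × 0.975 = 270
45–59: 319 × 0.963 = 307
60–74: 556 × 0.939 = 522
75–89: 1199 × 0.938 = 1125
90+: 950 × 0.969 + 1218 × 0.273 = 921 + 333 = 1254
→ [84, 128, 270, 307, 522, 1125, 1254]
Dependents (band 0–14 + band 90+) = 84 + 1254 = 1338; working-age = 2352; ratio = 1338/2352 × 100 = 56.9

56.9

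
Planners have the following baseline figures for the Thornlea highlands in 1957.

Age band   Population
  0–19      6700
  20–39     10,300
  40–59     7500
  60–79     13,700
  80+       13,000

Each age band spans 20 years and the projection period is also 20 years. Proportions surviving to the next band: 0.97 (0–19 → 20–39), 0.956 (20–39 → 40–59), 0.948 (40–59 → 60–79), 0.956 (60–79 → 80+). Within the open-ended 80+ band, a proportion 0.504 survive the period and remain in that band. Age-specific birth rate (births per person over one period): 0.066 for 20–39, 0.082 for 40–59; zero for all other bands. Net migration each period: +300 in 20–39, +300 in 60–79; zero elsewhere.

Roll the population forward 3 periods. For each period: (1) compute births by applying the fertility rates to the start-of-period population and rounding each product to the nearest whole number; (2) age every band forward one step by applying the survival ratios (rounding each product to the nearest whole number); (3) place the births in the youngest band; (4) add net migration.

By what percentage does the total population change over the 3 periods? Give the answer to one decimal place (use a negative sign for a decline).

-45.6

— Period 1 —
Births: 10300 × 0.066 = 680, 7500 × 0.082 = 615 — total 1295
20–39: 6700 × 0.97 = 6499
40–59: 10300 × 0.956 = 9847
60–79: 7500 × 0.948 = 7110
80+: 13700 × 0.956 + 13000 × 0.504 = 13097 + 6552 = 19649
Net migration: 20–39 + 300 → 6799; 60–79 + 300 → 7410
Population now: 0–19=1295, 20–39=6799, 40–59=9847, 60–79=7410, 80+=19649
— Period 2 —
Births: 6799 × 0.066 = 449, 9847 × 0.082 = 807 — total 1256
20–39: 1295 × 0.97 = 1256
40–59: 6799 × 0.956 = 6500
60–79: 9847 × 0.948 = 9335
80+: 7410 × 0.956 + 19649 × 0.504 = 7084 + 9903 = 16987
Net migration: 20–39 + 300 → 1556; 60–79 + 300 → 9635
Population now: 0–19=1256, 20–39=1556, 40–59=6500, 60–79=9635, 80+=16987
— Period 3 —
Births: 1556 × 0.066 = 103, 6500 × 0.082 = 533 — total 636
20–39: 1256 × 0.97 = 1218
40–59: 1556 × 0.956 = 1488
60–79: 6500 × 0.948 = 6162
80+: 9635 × 0.956 + 16987 × 0.504 = 9211 + 8561 = 17772
Net migration: 20–39 + 300 → 1518; 60–79 + 300 → 6462
Population now: 0–19=636, 20–39=1518, 40–59=1488, 60–79=6462, 80+=17772
Total: 51200 → 27876; change = -23324; percentage change = -45.6%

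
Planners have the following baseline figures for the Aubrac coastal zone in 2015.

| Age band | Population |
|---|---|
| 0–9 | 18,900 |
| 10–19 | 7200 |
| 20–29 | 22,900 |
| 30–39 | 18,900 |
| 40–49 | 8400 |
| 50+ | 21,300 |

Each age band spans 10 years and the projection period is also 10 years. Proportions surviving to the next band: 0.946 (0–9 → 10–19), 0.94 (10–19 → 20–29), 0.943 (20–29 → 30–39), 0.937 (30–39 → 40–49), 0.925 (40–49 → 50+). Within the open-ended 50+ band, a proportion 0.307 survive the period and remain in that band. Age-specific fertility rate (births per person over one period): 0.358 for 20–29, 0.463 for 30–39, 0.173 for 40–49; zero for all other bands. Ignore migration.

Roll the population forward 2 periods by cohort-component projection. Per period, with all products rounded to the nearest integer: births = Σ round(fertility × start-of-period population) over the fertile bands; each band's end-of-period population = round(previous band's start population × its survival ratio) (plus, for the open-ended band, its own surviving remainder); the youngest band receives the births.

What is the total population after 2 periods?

97090

Call the groups 1 to 6, youngest first.
— Period 1 —
Births: 22900 × 0.358 = 8198, 18900 × 0.463 = 8751, 8400 × 0.173 = 1453 — total 18402
Group 2: 18900 × 0.946 = 17879
Group 3: 7200 × 0.94 = 6768
Group 4: 22900 × 0.943 = 21595
Group 5: 18900 × 0.937 = 17709
Group 6: 8400 × 0.925 + 21300 × 0.307 = 7770 + 6539 = 14309
End of period: [18402, 17879, 6768, 21595, 17709, 14309]
— Period 2 —
Births: 6768 × 0.358 = 2423, 21595 × 0.463 = 9998, 17709 × 0.173 = 3064 — total 15485
Group 2: 18402 × 0.946 = 17408
Group 3: 17879 × 0.94 = 16806
Group 4: 6768 × 0.943 = 6382
Group 5: 21595 × 0.937 = 20235
Group 6: 17709 × 0.925 + 14309 × 0.307 = 16381 + 4393 = 20774
End of period: [15485, 17408, 16806, 6382, 20235, 20774]
Total after period 2: 15485 + 17408 + 16806 + 6382 + 20235 + 20774 = 97090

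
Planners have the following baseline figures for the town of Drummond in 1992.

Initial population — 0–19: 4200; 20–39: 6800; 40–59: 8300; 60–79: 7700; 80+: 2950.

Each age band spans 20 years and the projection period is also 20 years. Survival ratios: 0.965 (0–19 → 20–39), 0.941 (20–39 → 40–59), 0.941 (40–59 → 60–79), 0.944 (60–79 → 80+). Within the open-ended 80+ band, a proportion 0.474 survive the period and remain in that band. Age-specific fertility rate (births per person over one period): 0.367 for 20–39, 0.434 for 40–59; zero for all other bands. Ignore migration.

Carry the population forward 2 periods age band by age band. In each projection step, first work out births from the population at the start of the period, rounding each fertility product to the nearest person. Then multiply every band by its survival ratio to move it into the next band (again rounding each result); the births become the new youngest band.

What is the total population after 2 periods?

Numbering the bands 1..5 from youngest to oldest:
[period 1]
Births: 6800 × 0.367 = 2496  |  8300 × 0.434 = 3602 ⇒ total 6098
Band 2: 4200 × 0.965 = 4053
Band 3: 6800 × 0.941 = 6399
Band 4: 8300 × 0.941 = 7810
Band 5: 7700 × 0.944 + 2950 × 0.474 = 7269 + 1398 = 8667
End of period: [6098, 4053, 6399, 7810, 8667]
[period 2]
Births: 4053 × 0.367 = 1487  |  6399 × 0.434 = 2777 ⇒ total 4264
Band 2: 6098 × 0.965 = 5885
Band 3: 4053 × 0.941 = 3814
Band 4: 6399 × 0.941 = 6021
Band 5: 7810 × 0.944 + 8667 × 0.474 = 7373 + 4108 = 11481
End of period: [4264, 5885, 3814, 6021, 11481]
Total after period 2: 4264 + 5885 + 3814 + 6021 + 11481 = 31465

31465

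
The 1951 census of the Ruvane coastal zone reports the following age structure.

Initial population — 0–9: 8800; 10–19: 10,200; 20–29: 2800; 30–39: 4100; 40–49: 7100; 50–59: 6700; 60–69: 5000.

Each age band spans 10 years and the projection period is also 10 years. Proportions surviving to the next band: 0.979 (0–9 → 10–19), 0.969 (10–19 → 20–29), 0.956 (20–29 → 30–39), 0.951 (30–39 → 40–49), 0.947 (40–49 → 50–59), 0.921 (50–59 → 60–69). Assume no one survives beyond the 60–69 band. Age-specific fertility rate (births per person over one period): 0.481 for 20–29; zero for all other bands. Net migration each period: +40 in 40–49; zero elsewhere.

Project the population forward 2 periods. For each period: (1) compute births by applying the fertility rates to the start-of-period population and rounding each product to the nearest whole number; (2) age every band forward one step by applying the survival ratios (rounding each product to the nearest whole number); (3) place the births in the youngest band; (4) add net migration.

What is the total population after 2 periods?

36379

Period 1.
Births: 2800 × 0.481 = 1347
10–19: 8800 × 0.979 = 8615
20–29: 10200 × 0.969 = 9884
30–39: 2800 × 0.956 = 2677
40–49: 4100 × 0.951 = 3899
50–59: 7100 × 0.947 = 6724
60–69: 6700 × 0.921 = 6171
Net migration: 40–49 + 40 → 3939
End of period: [1347, 8615, 9884, 2677, 3939, 6724, 6171]
Period 2.
Births: 9884 × 0.481 = 4754
10–19: 1347 × 0.979 = 1319
20–29: 8615 × 0.969 = 8348
30–39: 9884 × 0.956 = 9449
40–49: 2677 × 0.951 = 2546
50–59: 3939 × 0.947 = 3730
60–69: 6724 × 0.921 = 6193
Net migration: 40–49 + 40 → 2586
End of period: [4754, 1319, 8348, 9449, 2586, 3730, 6193]
Total after period 2: 4754 + 1319 + 8348 + 9449 + 2586 + 3730 + 6193 = 36379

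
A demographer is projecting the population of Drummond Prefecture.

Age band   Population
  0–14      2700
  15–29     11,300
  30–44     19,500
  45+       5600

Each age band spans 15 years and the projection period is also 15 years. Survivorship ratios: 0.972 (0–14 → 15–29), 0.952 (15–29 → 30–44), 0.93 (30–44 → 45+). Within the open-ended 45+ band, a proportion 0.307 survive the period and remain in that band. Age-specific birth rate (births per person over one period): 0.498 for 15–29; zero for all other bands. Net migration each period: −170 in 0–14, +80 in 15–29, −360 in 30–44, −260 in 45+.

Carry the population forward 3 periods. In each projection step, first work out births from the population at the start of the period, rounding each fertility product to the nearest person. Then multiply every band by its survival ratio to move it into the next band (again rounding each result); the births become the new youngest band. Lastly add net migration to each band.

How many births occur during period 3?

Call the bands 1 to 4, youngest first.
Period 1:
Births: 11300 × 0.498 = 5627
Band 2: 2700 × 0.972 = 2624
Band 3: 11300 × 0.952 = 10758
Band 4: 19500 × 0.93 + 5600 × 0.307 = 18135 + 1719 = 19854
Net migration: Band 1 − 170 → 5457; Band 2 + 80 → 2704; Band 3 − 360 → 10398; Band 4 − 260 → 19594
→ [5457, 2704, 10398, 19594]
Period 2:
Births: 2704 × 0.498 = 1347
Band 2: 5457 × 0.972 = 5304
Band 3: 2704 × 0.952 = 2574
Band 4: 10398 × 0.93 + 19594 × 0.307 = 9670 + 6015 = 15685
Net migration: Band 1 − 170 → 1177; Band 2 + 80 → 5384; Band 3 − 360 → 2214; Band 4 − 260 → 15425
→ [1177, 5384, 2214, 15425]
Period 3:
Births: 5384 × 0.498 = 2681
Band 2: 1177 × 0.972 = 1144
Band 3: 5384 × 0.952 = 5126
Band 4: 2214 × 0.93 + 15425 × 0.307 = 2059 + 4735 = 6794
Net migration: Band 1 − 170 → 2511; Band 2 + 80 → 1224; Band 3 − 360 → 4766; Band 4 − 260 → 6534
→ [2511, 1224, 4766, 6534]

2681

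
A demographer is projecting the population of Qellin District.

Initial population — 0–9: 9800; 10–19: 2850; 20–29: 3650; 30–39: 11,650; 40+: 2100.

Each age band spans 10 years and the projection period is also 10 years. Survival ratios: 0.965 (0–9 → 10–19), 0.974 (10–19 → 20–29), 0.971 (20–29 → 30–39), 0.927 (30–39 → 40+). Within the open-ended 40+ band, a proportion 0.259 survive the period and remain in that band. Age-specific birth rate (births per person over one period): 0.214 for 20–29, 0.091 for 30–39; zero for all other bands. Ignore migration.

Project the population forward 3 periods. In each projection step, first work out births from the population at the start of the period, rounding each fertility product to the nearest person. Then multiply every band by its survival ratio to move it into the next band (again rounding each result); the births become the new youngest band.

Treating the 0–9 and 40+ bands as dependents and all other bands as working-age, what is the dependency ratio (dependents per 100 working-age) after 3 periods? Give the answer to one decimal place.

Period 1.
Births: 3650 × 0.214 = 781  |  11650 × 0.091 = 1060 — total 1841
10–19: 9800 × 0.965 = 9457
20–29: 2850 × 0.974 = 2776
30–39: 3650 × 0.971 = 3544
40+: 11650 × 0.927 + 2100 × 0.259 = 10800 + 544 = 11344
Giving 1841 / 9457 / 2776 / 3544 / 11344.
Period 2.
Births: 2776 × 0.214 = 594  |  3544 × 0.091 = 323 — total 917
10–19: 1841 × 0.965 = 1777
20–29: 9457 × 0.974 = 9211
30–39: 2776 × 0.971 = 2695
40+: 3544 × 0.927 + 11344 × 0.259 = 3285 + 2938 = 6223
Giving 917 / 1777 / 9211 / 2695 / 6223.
Period 3.
Births: 9211 × 0.214 = 1971  |  2695 × 0.091 = 245 — total 2216
10–19: 917 × 0.965 = 885
20–29: 1777 × 0.974 = 1731
30–39: 9211 × 0.971 = 8944
40+: 2695 × 0.927 + 6223 × 0.259 = 2498 + 1612 = 4110
Giving 2216 / 885 / 1731 / 8944 / 4110.
Dependents (band 0–9 + band 40+) = 2216 + 4110 = 6326; working-age = 11560; ratio = 6326/11560 × 100 = 54.7

54.7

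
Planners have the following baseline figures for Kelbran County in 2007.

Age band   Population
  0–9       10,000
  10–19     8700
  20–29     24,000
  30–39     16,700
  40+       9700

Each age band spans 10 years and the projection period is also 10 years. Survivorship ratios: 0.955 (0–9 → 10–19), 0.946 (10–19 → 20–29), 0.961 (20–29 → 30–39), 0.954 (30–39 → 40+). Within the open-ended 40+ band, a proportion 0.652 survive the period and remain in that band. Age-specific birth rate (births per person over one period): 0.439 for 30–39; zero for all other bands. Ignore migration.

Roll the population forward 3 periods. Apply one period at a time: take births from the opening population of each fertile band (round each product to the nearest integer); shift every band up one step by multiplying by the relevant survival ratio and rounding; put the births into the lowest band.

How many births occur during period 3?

After projecting period 1:
Births: 16700 * 0.439 = 7331
10–19: 10000 * 0.955 = 9550
20–29: 8700 * 0.946 = 8230
30–39: 24000 * 0.961 = 23064
40+: 16700 * 0.954 + 9700 * 0.652 = 15932 + 6324 = 22256
Population now: 0–9=7331, 10–19=9550, 20–29=8230, 30–39=23064, 40+=22256
After projecting period 2:
Births: 23064 * 0.439 = 10125
10–19: 7331 * 0.955 = 7001
20–29: 9550 * 0.946 = 9034
30–39: 8230 * 0.961 = 7909
40+: 23064 * 0.954 + 22256 * 0.652 = 22003 + 14511 = 36514
Population now: 0–9=10125, 10–19=7001, 20–29=9034, 30–39=7909, 40+=36514
After projecting period 3:
Births: 7909 * 0.439 = 3472
10–19: 10125 * 0.955 = 9669
20–29: 7001 * 0.946 = 6623
30–39: 9034 * 0.961 = 8682
40+: 7909 * 0.954 + 36514 * 0.652 = 7545 + 23807 = 31352
Population now: 0–9=3472, 10–19=9669, 20–29=6623, 30–39=8682, 40+=31352

3472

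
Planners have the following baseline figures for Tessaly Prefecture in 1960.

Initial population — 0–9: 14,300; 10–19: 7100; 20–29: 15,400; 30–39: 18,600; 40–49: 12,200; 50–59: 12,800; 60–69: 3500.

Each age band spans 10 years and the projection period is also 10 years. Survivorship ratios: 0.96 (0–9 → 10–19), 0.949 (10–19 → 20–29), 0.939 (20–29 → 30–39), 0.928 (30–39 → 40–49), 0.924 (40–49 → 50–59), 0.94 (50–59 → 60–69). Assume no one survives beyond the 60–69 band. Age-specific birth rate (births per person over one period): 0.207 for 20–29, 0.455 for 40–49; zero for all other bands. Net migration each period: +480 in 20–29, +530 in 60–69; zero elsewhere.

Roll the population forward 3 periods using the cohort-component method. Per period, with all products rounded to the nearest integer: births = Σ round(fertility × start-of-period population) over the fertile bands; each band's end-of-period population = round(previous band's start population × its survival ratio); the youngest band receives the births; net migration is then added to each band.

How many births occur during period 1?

8739

Call the groups 1 to 7, youngest first.
After projecting period 1:
Births: 15400 × 0.207 = 3188  |  12200 × 0.455 = 5551 ⇒ total 8739
Group 2: 14300 × 0.96 = 13728
Group 3: 7100 × 0.949 = 6738
Group 4: 15400 × 0.939 = 14461
Group 5: 18600 × 0.928 = 17261
Group 6: 12200 × 0.924 = 11273
Group 7: 12800 × 0.94 = 12032
Net migration: Group 3 + 480 → 7218; Group 7 + 530 → 12562
→ [8739, 13728, 7218, 14461, 17261, 11273, 12562]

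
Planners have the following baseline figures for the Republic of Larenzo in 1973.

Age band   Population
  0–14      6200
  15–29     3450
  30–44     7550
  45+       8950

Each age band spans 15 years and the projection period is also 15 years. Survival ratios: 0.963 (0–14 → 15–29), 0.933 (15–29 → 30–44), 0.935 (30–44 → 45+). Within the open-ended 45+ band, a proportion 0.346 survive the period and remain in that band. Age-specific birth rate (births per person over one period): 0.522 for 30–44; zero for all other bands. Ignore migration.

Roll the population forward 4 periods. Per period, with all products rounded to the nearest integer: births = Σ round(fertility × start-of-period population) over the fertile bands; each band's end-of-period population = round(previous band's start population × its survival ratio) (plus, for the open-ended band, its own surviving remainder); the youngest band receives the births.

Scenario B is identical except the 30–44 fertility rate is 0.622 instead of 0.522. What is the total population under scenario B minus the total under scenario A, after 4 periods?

Numbering the groups 1..4 from youngest to oldest:
Period 1.
Births: 7550 × 0.522 = 3941
Group 2: 6200 × 0.963 = 5971
Group 3: 3450 × 0.933 = 3219
Group 4: 7550 × 0.935 + 8950 × 0.346 = 7059 + 3097 = 10156
Population now: 0–14=3941, 15–29=5971, 30–44=3219, 45+=10156
Period 2.
Births: 3219 × 0.522 = 1680
Group 2: 3941 × 0.963 = 3795
Group 3: 5971 × 0.933 = 5571
Group 4: 3219 × 0.935 + 10156 × 0.346 = 3010 + 3514 = 6524
Population now: 0–14=1680, 15–29=3795, 30–44=5571, 45+=6524
Period 3.
Births: 5571 × 0.522 = 2908
Group 2: 1680 × 0.963 = 1618
Group 3: 3795 × 0.933 = 3541
Group 4: 5571 × 0.935 + 6524 × 0.346 = 5209 + 2257 = 7466
Population now: 0–14=2908, 15–29=1618, 30–44=3541, 45+=7466
Period 4.
Births: 3541 × 0.522 = 1848
Group 2: 2908 × 0.963 = 2800
Group 3: 1618 × 0.933 = 1510
Group 4: 3541 × 0.935 + 7466 × 0.346 = 3311 + 2583 = 5894
Population now: 0–14=1848, 15–29=2800, 30–44=1510, 45+=5894
Scenario A total after 4 periods: 12052
Scenario B projection —
Period 1.
Births: 7550 × 0.622 = 4696
Group 2: 6200 × 0.963 = 5971
Group 3: 3450 × 0.933 = 3219
Group 4: 7550 × 0.935 + 8950 × 0.346 = 7059 + 3097 = 10156
Population now: 0–14=4696, 15–29=5971, 30–44=3219, 45+=10156
Period 2.
Births: 3219 × 0.622 = 2002
Group 2: 4696 × 0.963 = 4522
Group 3: 5971 × 0.933 = 5571
Group 4: 3219 × 0.935 + 10156 × 0.346 = 3010 + 3514 = 6524
Population now: 0–14=2002, 15–29=4522, 30–44=5571, 45+=6524
Period 3.
Births: 5571 × 0.622 = 3465
Group 2: 2002 × 0.963 = 1928
Group 3: 4522 × 0.933 = 4219
Group 4: 5571 × 0.935 + 6524 × 0.346 = 5209 + 2257 = 7466
Population now: 0–14=3465, 15–29=1928, 30–44=4219, 45+=7466
Period 4.
Births: 4219 × 0.622 = 2624
Group 2: 3465 × 0.963 = 3337
Group 3: 1928 × 0.933 = 1799
Group 4: 4219 × 0.935 + 7466 × 0.346 = 3945 + 2583 = 6528
Population now: 0–14=2624, 15–29=3337, 30–44=1799, 45+=6528
Scenario B total after 4 periods: 14288
Difference B − A = 14288 − 12052 = 2236

2236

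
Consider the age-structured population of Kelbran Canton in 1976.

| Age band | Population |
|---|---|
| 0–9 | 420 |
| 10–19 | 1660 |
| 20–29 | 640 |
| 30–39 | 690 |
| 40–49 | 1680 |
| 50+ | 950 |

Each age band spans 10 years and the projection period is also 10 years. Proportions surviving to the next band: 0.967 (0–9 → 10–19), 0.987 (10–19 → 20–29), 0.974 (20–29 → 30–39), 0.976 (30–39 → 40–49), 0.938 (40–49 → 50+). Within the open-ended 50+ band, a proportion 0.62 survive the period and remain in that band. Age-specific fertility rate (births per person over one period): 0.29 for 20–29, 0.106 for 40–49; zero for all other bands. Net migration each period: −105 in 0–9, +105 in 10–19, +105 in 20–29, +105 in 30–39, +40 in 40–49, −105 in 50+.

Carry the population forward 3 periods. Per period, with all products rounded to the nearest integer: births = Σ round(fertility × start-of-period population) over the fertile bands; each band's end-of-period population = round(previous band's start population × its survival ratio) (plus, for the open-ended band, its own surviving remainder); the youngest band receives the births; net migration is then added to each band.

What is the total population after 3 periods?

After projecting period 1:
Births: 640 × 0.29 = 186 ; 1680 × 0.106 = 178 → 364
10–19: 420 × 0.967 = 406
20–29: 1660 × 0.987 = 1638
30–39: 640 × 0.974 = 623
40–49: 690 × 0.976 = 673
50+: 1680 × 0.938 + 950 × 0.62 = 1576 + 589 = 2165
Net migration: 0–9 − 105 → 259; 10–19 + 105 → 511; 20–29 + 105 → 1743; 30–39 + 105 → 728; 40–49 + 40 → 713; 50+ − 105 → 2060
Population now: 0–9=259, 10–19=511, 20–29=1743, 30–39=728, 40–49=713, 50+=2060
After projecting period 2:
Births: 1743 × 0.29 = 505 ; 713 × 0.106 = 76 → 581
10–19: 259 × 0.967 = 250
20–29: 511 × 0.987 = 504
30–39: 1743 × 0.974 = 1698
40–49: 728 × 0.976 = 711
50+: 713 × 0.938 + 2060 × 0.62 = 669 + 1277 = 1946
Net migration: 0–9 − 105 → 476; 10–19 + 105 → 355; 20–29 + 105 → 609; 30–39 + 105 → 1803; 40–49 + 40 → 751; 50+ − 105 → 1841
Population now: 0–9=476, 10–19=355, 20–29=609, 30–39=1803, 40–49=751, 50+=1841
After projecting period 3:
Births: 609 × 0.29 = 177 ; 751 × 0.106 = 80 → 257
10–19: 476 × 0.967 = 460
20–29: 355 × 0.987 = 350
30–39: 609 × 0.974 = 593
40–49: 1803 × 0.976 = 1760
50+: 751 × 0.938 + 1841 × 0.62 = 704 + 1141 = 1845
Net migration: 0–9 − 105 → 152; 10–19 + 105 → 565; 20–29 + 105 → 455; 30–39 + 105 → 698; 40–49 + 40 → 1800; 50+ − 105 → 1740
Population now: 0–9=152, 10–19=565, 20–29=455, 30–39=698, 40–49=1800, 50+=1740
Total after period 3: 152 + 565 + 455 + 698 + 1800 + 1740 = 5410

5410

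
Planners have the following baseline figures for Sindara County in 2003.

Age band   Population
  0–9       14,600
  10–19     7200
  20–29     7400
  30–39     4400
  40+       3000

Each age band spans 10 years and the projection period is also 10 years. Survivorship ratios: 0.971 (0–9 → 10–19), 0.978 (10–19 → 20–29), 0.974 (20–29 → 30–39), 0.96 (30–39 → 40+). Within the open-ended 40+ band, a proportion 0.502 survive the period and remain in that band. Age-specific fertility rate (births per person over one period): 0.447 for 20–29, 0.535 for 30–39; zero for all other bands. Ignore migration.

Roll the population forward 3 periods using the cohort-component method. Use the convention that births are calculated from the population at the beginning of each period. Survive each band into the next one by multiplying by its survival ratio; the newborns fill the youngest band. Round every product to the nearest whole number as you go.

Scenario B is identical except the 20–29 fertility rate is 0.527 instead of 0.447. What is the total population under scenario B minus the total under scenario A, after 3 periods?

2218

— Period 1 —
Births: 7400 × 0.447 = 3308, 4400 × 0.535 = 2354 → total 5662
10–19: 14600 × 0.971 = 14177
20–29: 7200 × 0.978 = 7042
30–39: 7400 × 0.974 = 7208
40+: 4400 × 0.96 + 3000 × 0.502 = 4224 + 1506 = 5730
Population now: 0–9=5662, 10–19=14177, 20–29=7042, 30–39=7208, 40+=5730
— Period 2 —
Births: 7042 × 0.447 = 3148, 7208 × 0.535 = 3856 → total 7004
10–19: 5662 × 0.971 = 5498
20–29: 14177 × 0.978 = 13865
30–39: 7042 × 0.974 = 6859
40+: 7208 × 0.96 + 5730 × 0.502 = 6920 + 2876 = 9796
Population now: 0–9=7004, 10–19=5498, 20–29=13865, 30–39=6859, 40+=9796
— Period 3 —
Births: 13865 × 0.447 = 6198, 6859 × 0.535 = 3670 → total 9868
10–19: 7004 × 0.971 = 6801
20–29: 5498 × 0.978 = 5377
30–39: 13865 × 0.974 = 13505
40+: 6859 × 0.96 + 9796 × 0.502 = 6585 + 4918 = 11503
Population now: 0–9=9868, 10–19=6801, 20–29=5377, 30–39=13505, 40+=11503
Scenario A total after 3 periods: 47054
Scenario B projection —
— Period 1 —
Births: 7400 × 0.527 = 3900, 4400 × 0.535 = 2354 → total 6254
10–19: 14600 × 0.971 = 14177
20–29: 7200 × 0.978 = 7042
30–39: 7400 × 0.974 = 7208
40+: 4400 × 0.96 + 3000 × 0.502 = 4224 + 1506 = 5730
Population now: 0–9=6254, 10–19=14177, 20–29=7042, 30–39=7208, 40+=5730
— Period 2 —
Births: 7042 × 0.527 = 3711, 7208 × 0.535 = 3856 → total 7567
10–19: 6254 × 0.971 = 6073
20–29: 14177 × 0.978 = 13865
30–39: 7042 × 0.974 = 6859
40+: 7208 × 0.96 + 5730 × 0.502 = 6920 + 2876 = 9796
Population now: 0–9=7567, 10–19=6073, 20–29=13865, 30–39=6859, 40+=9796
— Period 3 —
Births: 13865 × 0.527 = 7307, 6859 × 0.535 = 3670 → total 10977
10–19: 7567 × 0.971 = 7348
20–29: 6073 × 0.978 = 5939
30–39: 13865 × 0.974 = 13505
40+: 6859 × 0.96 + 9796 × 0.502 = 6585 + 4918 = 11503
Population now: 0–9=10977, 10–19=7348, 20–29=5939, 30–39=13505, 40+=11503
Scenario B total after 3 periods: 49272
Difference B − A = 49272 − 47054 = 2218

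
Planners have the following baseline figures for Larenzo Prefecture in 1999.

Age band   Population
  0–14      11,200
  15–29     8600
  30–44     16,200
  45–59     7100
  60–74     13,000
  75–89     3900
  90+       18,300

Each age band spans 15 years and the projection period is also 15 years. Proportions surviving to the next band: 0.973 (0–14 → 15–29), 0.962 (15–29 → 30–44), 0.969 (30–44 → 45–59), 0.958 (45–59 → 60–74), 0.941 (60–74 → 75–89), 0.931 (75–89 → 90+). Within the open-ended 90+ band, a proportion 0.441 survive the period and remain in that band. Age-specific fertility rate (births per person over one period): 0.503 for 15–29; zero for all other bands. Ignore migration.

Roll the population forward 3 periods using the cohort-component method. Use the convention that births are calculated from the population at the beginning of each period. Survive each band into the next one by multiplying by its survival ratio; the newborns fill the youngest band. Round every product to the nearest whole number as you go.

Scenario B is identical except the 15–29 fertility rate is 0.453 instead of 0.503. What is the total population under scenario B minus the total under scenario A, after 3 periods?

Period 1.
Births: 8600 * 0.503 = 4326
15–29: 11200 * 0.973 = 10898
30–44: 8600 * 0.962 = 8273
45–59: 16200 * 0.969 = 15698
60–74: 7100 * 0.958 = 6802
75–89: 13000 * 0.941 = 12233
90+: 3900 * 0.931 + 18300 * 0.441 = 3631 + 8070 = 11701
→ [4326, 10898, 8273, 15698, 6802, 12233, 11701]
Period 2.
Births: 10898 * 0.503 = 5482
15–29: 4326 * 0.973 = 4209
30–44: 10898 * 0.962 = 10484
45–59: 8273 * 0.969 = 8017
60–74: 15698 * 0.958 = 15039
75–89: 6802 * 0.941 = 6401
90+: 12233 * 0.931 + 11701 * 0.441 = 11389 + 5160 = 16549
→ [5482, 4209, 10484, 8017, 15039, 6401, 16549]
Period 3.
Births: 4209 * 0.503 = 2117
15–29: 5482 * 0.973 = 5334
30–44: 4209 * 0.962 = 4049
45–59: 10484 * 0.969 = 10159
60–74: 8017 * 0.958 = 7680
75–89: 15039 * 0.941 = 14152
90+: 6401 * 0.931 + 16549 * 0.441 = 5959 + 7298 = 13257
→ [2117, 5334, 4049, 10159, 7680, 14152, 13257]
Scenario A total after 3 periods: 56748
Scenario B projection —
Period 1.
Births: 8600 * 0.453 = 3896
15–29: 11200 * 0.973 = 10898
30–44: 8600 * 0.962 = 8273
45–59: 16200 * 0.969 = 15698
60–74: 7100 * 0.958 = 6802
75–89: 13000 * 0.941 = 12233
90+: 3900 * 0.931 + 18300 * 0.441 = 3631 + 8070 = 11701
→ [3896, 10898, 8273, 15698, 6802, 12233, 11701]
Period 2.
Births: 10898 * 0.453 = 4937
15–29: 3896 * 0.973 = 3791
30–44: 10898 * 0.962 = 10484
45–59: 8273 * 0.969 = 8017
60–74: 15698 * 0.958 = 15039
75–89: 6802 * 0.941 = 6401
90+: 12233 * 0.931 + 11701 * 0.441 = 11389 + 5160 = 16549
→ [4937, 3791, 10484, 8017, 15039, 6401, 16549]
Period 3.
Births: 3791 * 0.453 = 1717
15–29: 4937 * 0.973 = 4804
30–44: 3791 * 0.962 = 3647
45–59: 10484 * 0.969 = 10159
60–74: 8017 * 0.958 = 7680
75–89: 15039 * 0.941 = 14152
90+: 6401 * 0.931 + 16549 * 0.441 = 5959 + 7298 = 13257
→ [1717, 4804, 3647, 10159, 7680, 14152, 13257]
Scenario B total after 3 periods: 55416
Difference B − A = 55416 − 56748 = -1332

-1332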